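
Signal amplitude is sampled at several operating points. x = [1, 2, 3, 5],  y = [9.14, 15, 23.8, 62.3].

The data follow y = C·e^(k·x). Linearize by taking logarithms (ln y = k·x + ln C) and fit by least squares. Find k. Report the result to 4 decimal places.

k = 0.4784

Linearized form: ln y = k·x + ln C. From the 4 transformed points,
Σx = 11.0000, Σ(x)² = 39.0000, Σln y = 12.2224, Σx·ln y = 37.7976.
Equations: 39.0000·k + 11.0000·ln C = 37.7976;  11.0000·k + 4·ln C = 12.2224.
Slope k = (n·Σx·ln y − Σx·Σln y)/(n·Σ(x)² − (Σx)²) = (4·37.7976 − 11.0000·12.2224)/35.0000 = 0.47842; ln C = (Σln y − k·Σx)/n = 1.73994.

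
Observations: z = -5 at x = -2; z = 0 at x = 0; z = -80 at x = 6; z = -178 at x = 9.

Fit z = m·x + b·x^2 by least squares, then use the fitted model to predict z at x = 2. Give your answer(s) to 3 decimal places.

Setting ∂/∂m … = 0 gives: 121·m + 937·b = -2072;  937·m + 7873·b = -17318.
Δ = 121·7873 − 937² = 74664.
m = ((-2072)·7873 − 937·(-17318))/74664 = -14315/12444; b = (121·(-17318) − 937·(-2072))/74664 = -25669/12444.
At x = 2: ẑ = (-14315/12444)·(2) + (-25669/12444)·(4) = -65653/6222.

ẑ = -10.552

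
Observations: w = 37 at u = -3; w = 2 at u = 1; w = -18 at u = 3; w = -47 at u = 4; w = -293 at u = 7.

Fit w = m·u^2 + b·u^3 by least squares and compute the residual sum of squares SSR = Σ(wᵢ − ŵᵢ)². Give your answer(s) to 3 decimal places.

SSR = 4.021

Compute the Gram sums: Σu^2·u^2 = 2820, Σu^2·u^3 = 17832, Σu^3·u^3 = 123204.
And Σu^2·w = -14936, Σu^3·w = -104990.
Δ = 2820·123204 − 17832² = 29455056.
m = ((-14936)·123204 − 17832·(-104990))/29455056 = 222269/204549; b = (2820·(-104990) − 17832·(-14936))/29455056 = -137653/136366.
Residuals: -4703/136366, 786617/409098, -71571/136366, 44581/204549, -3139/409098; SSR = 822574/204549.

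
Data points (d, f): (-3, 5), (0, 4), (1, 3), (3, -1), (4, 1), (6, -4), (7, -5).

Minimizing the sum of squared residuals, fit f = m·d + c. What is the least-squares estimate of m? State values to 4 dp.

Compute the Gram sums: Σd·d = 120, Σd = 18, Σ1 = 7.
Moment sums: Σd·f = -70, Σf = 3.
Determinant 120·7 − 18² = 516.
m = ((-70)·7 − 18·3)/516 = -136/129; c = (120·3 − 18·(-70))/516 = 135/43.

m = -1.0543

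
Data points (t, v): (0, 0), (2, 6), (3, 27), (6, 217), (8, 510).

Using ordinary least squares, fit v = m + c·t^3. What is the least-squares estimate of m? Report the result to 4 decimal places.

m = -0.3107

Normal-equation sums: Σ1 = 5, Σt^3 = 763, Σt^3·t^3 = 309593.
And Σv = 760, Σt^3·v = 308769.
Normal equations: [[5, 763]; [763, 309593]]·[m, c]ᵀ = [760, 308769]ᵀ.
Determinant 5·309593 − 763² = 965796.
m = (760·309593 − 763·308769)/965796 = -300067/965796; c = (5·308769 − 763·760)/965796 = 963965/965796.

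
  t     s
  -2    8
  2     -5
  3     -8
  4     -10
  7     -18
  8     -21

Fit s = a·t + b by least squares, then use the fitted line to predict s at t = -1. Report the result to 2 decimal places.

ŝ = 4.29

Forming XᵀX = [[146, 22]; [22, 6]] and Xᵀs = [-384, -54]ᵀ gives XᵀX·[a, b]ᵀ = Xᵀs.
det = 146·6 − 22² = 392.
a = ((-384)·6 − 22·(-54))/392 = -279/98; b = (146·(-54) − 22·(-384))/392 = 141/98.
At t = -1: ŝ = (-279/98)·(-1) + (141/98)·(1) = 30/7.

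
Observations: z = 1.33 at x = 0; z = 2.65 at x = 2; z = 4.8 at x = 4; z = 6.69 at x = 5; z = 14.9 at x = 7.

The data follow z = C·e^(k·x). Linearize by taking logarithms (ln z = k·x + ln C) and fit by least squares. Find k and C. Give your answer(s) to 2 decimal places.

Taking logs, ln z = k·x + ln C, so regress ln z on x.
XᵀX = [[94.0000, 18.0000]; [18.0000, 5]], rhs = [36.6362, 7.4303]ᵀ  (here Σx = 18.0000, Σ(x)² = 94.0000, Σln z = 7.4303, Σx·ln z = 36.6362).
Δ = 94.0000·5 − (18.0000)² = 146.0000; k = (36.6362·5 − 18.0000·7.4303)/146.0000 = 0.33860, ln C = (94.0000·7.4303 − 18.0000·36.6362)/146.0000 = 0.26712, so C = exp(0.26712) = 1.30620.

k = 0.34, C = 1.31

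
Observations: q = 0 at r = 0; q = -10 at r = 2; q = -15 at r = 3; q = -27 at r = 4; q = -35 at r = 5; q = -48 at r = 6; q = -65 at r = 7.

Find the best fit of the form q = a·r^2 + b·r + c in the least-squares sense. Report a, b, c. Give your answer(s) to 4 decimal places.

Sums needed: Σr^2·r^2 = 4675, Σr^2·r = 783, Σr^2 = 139, Σr·r = 139, Σr = 27, Σ1 = 7.
For Xᵀq: Σr^2·q = -6395, Σr·q = -1091, Σq = -200.
Normal equations: [[4675, 783, 139]; [783, 139, 27]; [139, 27, 7]]·[a, b, c]ᵀ = [-6395, -1091, -200]ᵀ.
Solving the 3×3 system (Gaussian elimination) gives a = -3261/3388, b = -7967/3388, c = -47/121.

a = -0.9625, b = -2.3515, c = -0.3884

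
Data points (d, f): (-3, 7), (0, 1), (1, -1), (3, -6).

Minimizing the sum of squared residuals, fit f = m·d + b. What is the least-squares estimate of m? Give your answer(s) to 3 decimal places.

With design matrix X, XᵀX = [[19, 1]; [1, 4]] and Xᵀf = [-40, 1]ᵀ.
Determinant 19·4 − 1² = 75.
m = ((-40)·4 − 1·1)/75 = -161/75; b = (19·1 − 1·(-40))/75 = 59/75.

m = -2.147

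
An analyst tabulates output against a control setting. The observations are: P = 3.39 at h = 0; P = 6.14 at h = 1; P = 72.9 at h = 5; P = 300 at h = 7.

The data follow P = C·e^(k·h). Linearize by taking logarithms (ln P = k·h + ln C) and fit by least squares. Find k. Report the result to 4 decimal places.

k = 0.6365

Let Y = ln P. Fitting Y = k·h + ln C by least squares:
XᵀX = [[75.0000, 13.0000]; [13.0000, 4]], rhs = [63.1867, 13.0285]ᵀ  (here Σh = 13.0000, Σ(h)² = 75.0000, Σln P = 13.0285, Σh·ln P = 63.1867).
Δ = 75.0000·4 − (13.0000)² = 131.0000; k = (63.1867·4 − 13.0000·13.0285)/131.0000 = 0.63646, ln C = (75.0000·13.0285 − 13.0000·63.1867)/131.0000 = 1.18864.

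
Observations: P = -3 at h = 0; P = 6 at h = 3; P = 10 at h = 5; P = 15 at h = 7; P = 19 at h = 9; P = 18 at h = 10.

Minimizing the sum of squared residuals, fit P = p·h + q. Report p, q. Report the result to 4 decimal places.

Setting ∂/∂p … = 0 gives: 264·p + 34·q = 524;  34·p + 6·q = 65.
det = 264·6 − 34² = 428.
p = (524·6 − 34·65)/428 = 467/214; q = (264·65 − 34·524)/428 = -164/107.

p = 2.1822, q = -1.5327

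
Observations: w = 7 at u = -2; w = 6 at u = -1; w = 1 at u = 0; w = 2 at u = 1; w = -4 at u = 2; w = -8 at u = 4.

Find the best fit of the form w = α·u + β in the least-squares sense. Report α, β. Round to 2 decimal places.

α = -2.60, β = 2.40

XᵀX·[α, β]ᵀ = Xᵀw reads: 26·α + 4·β = -58;  4·α + 6·β = 4.
Eliminating β: 6·(row 1) − 4·(row 2) gives 140·α = 6·(-58) − 4·4 = -364, so α = -13/5.
Then β = (4 − 4·(-13/5))/6 = 12/5.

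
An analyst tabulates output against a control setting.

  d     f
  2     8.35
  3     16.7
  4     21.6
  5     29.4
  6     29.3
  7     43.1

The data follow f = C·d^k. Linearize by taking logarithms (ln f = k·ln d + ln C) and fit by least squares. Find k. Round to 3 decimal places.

With ln fᵢ as the transformed response and ln dᵢ as the regressor:
XᵀX = [[13.1965, 8.5252]; [8.5252, 6]], rhs = [27.6405, 18.5325]ᵀ  (here Σln d = 8.5252, Σ(ln d)² = 13.1965, Σln f = 18.5325, Σln d·ln f = 27.6405).
Slope k = (n·Σln d·ln f − Σln d·Σln f)/(n·Σ(ln d)² − (Σln d)²) = (6·27.6405 − 8.5252·18.5325)/6.5005 = 1.20776; ln C = (Σln f − k·Σln d)/n = 1.37269.

k = 1.208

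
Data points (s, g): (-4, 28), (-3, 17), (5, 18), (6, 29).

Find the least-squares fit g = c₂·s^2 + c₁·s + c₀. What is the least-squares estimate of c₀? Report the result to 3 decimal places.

Forming AᵀA = [[2258, 250, 86]; [250, 86, 4]; [86, 4, 4]] and Aᵀg = [2095, 101, 92]ᵀ gives AᵀA·[c₂, c₁, c₀]ᵀ = Aᵀg.
Row-reducing yields c₂ = 11/9, c₁ = -1723/738, c₀ = -116/123.

c₀ = -0.943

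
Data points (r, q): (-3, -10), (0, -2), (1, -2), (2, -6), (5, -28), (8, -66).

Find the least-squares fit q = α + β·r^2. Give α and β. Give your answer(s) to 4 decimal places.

Sums needed: Σ1 = 6, Σr^2 = 103, Σr^2·r^2 = 4819.
Moment sums: Σq = -114, Σr^2·q = -5040.
So AᵀA·[α, β]ᵀ = Aᵀq: [[6, 103]; [103, 4819]]·[α, β]ᵀ = [-114, -5040]ᵀ.
Eliminating β: 4819·(row 1) − 103·(row 2) gives 18305·α = 4819·(-114) − 103·(-5040) = -30246, so α = -30246/18305.
Then β = ((-5040) − 103·(-30246/18305))/4819 = -18498/18305.

α = -1.6523, β = -1.0105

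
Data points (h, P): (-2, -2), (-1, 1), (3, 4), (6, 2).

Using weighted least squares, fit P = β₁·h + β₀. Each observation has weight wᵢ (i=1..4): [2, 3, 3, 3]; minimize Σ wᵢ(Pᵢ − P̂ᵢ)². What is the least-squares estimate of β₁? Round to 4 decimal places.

β₁ = 0.4204

Normal-equation sums: Σwᵢ·h·h = 146, Σwᵢ·h = 20, Σwᵢ·1 = 11.
And Σwᵢ·h·P = 77, Σwᵢ·P = 17.
AᵀWA·[β₁, β₀]ᵀ = AᵀWP becomes [[146, 20]; [20, 11]]·[β₁, β₀]ᵀ = [77, 17]ᵀ.
Eliminating β₀: 11·(row 1) − 20·(row 2) gives 1206·β₁ = 11·77 − 20·17 = 507, so β₁ = 169/402.
Then β₀ = (17 − 20·(169/402))/11 = 157/201.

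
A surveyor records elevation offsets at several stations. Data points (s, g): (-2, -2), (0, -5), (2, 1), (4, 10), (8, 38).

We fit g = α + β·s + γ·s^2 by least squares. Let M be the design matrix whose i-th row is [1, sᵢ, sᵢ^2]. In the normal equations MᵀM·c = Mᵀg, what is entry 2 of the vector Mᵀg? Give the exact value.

350

Entry 2 ↔ basis s, so (Mᵀg)_{2} = Σᵢ (s)·gᵢ = (-2)·(-2) + (0)·(-5) + (2)·(1) + (4)·(10) + (8)·(38) = 350.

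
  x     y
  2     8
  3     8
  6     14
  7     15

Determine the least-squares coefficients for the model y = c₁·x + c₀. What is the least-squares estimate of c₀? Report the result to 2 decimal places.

c₀ = 4.24

Forming AᵀA = [[98, 18]; [18, 4]] and Aᵀy = [229, 45]ᵀ gives AᵀA·[c₁, c₀]ᵀ = Aᵀy.
Δ = 98·4 − 18² = 68.
c₁ = (229·4 − 18·45)/68 = 53/34; c₀ = (98·45 − 18·229)/68 = 72/17.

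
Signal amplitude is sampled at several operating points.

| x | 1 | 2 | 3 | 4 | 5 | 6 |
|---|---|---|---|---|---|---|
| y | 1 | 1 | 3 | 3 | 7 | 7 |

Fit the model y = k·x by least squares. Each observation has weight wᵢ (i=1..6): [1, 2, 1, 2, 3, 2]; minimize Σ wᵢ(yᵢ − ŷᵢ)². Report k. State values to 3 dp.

k = 1.152

AᵀWA·[k]ᵀ = AᵀWy reads: 197·k = 227.
(Σwᵢ·x·x = 197, Σwᵢ·x·y = 227.)
Hence k = 227 / 197 ≈ 1.15228.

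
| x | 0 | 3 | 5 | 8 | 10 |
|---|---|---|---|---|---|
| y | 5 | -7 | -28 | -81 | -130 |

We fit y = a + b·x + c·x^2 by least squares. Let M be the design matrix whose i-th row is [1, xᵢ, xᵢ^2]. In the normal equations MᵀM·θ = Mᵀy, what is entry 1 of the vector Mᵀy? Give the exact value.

-241

Entry 1 ↔ basis 1, so (Mᵀy)_{1} = Σᵢ yᵢ = (1)·(5) + (1)·(-7) + (1)·(-28) + (1)·(-81) + (1)·(-130) = -241.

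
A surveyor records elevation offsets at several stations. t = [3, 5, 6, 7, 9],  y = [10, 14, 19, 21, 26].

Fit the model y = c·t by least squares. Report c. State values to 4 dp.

c = 2.9750

From the data, Σt·t = 200.
For Xᵀy: Σt·y = 595.
Normal equations: [[200]]·[c]ᵀ = [595]ᵀ.
c = 595/200 = 2.975.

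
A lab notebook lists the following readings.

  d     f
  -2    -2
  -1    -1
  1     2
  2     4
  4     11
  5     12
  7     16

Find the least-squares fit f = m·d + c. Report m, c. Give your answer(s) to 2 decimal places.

m = 2.13, c = 1.14

With design matrix A, AᵀA = [[100, 16]; [16, 7]] and Aᵀf = [231, 42]ᵀ.
Determinant 100·7 − 16² = 444.
m = (231·7 − 16·42)/444 = 315/148; c = (100·42 − 16·231)/444 = 42/37.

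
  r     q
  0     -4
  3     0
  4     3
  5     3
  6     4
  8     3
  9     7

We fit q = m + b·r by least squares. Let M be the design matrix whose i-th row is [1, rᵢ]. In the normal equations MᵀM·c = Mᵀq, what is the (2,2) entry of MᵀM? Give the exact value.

Row 2 ↔ basis r, column 2 ↔ basis r, so (MᵀM)_{2,2} = Σᵢ (r)·(r) = (0)·(0) + (3)·(3) + (4)·(4) + (5)·(5) + (6)·(6) + (8)·(8) + (9)·(9) = 231.

231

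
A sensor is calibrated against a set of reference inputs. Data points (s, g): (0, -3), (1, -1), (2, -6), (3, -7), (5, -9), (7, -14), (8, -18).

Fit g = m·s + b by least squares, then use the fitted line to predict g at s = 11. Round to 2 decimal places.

ĝ = -22.16

Sums needed: Σs·s = 152, Σs = 26, Σ1 = 7.
Moment sums: Σs·g = -321, Σg = -58.
Determinant 152·7 − 26² = 388.
m = ((-321)·7 − 26·(-58))/388 = -739/388; b = (152·(-58) − 26·(-321))/388 = -235/194.
At s = 11: ĝ = (-739/388)·(11) + (-235/194)·(1) = -8599/388.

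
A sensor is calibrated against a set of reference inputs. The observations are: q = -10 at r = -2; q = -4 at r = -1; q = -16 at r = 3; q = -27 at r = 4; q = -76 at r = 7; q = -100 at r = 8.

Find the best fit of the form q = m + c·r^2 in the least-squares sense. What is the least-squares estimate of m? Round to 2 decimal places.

m = -2.90

With design matrix A, AᵀA = [[6, 143]; [143, 6851]] and Aᵀq = [-233, -10744]ᵀ.
Eliminating c: 6851·(row 1) − 143·(row 2) gives 20657·m = 6851·(-233) − 143·(-10744) = -59891, so m = -4607/1589.
Then c = ((-10744) − 143·(-4607/1589))/6851 = -31145/20657.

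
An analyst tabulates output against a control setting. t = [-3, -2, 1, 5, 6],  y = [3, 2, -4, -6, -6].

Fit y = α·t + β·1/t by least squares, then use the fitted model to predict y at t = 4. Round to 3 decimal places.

The normal system AᵀA·[α, β]ᵀ = Aᵀy is [[75, 5]; [5, 643/450]]·[α, β]ᵀ = [-83, -41/5]ᵀ.
Eliminating β: (643/450)·(row 1) − 5·(row 2) gives (493/6)·α = (643/450)·(-83) − 5·(-41/5) = -34919/450, so α = -34919/36975.
Then β = ((-41/5) − 5·(-34919/36975))/(643/450) = -1200/493.
At t = 4: ŷ = (-34919/36975)·(4) + (-1200/493)·(1/4) = -162176/36975.

ŷ = -4.386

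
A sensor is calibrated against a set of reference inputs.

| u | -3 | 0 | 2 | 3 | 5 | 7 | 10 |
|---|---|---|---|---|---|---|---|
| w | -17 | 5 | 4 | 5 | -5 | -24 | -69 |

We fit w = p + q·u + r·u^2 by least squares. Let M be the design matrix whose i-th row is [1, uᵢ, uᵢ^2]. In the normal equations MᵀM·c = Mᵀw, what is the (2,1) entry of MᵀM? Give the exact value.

Row 2 ↔ basis u, column 1 ↔ basis 1, so (MᵀM)_{2,1} = Σᵢ u = (-3)·(1) + (0)·(1) + (2)·(1) + (3)·(1) + (5)·(1) + (7)·(1) + (10)·(1) = 24.

24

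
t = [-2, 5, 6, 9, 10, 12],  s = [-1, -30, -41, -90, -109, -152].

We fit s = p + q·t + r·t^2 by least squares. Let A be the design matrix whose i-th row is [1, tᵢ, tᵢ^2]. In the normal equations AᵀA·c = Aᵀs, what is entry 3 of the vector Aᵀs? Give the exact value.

-42308

Entry 3 ↔ basis t^2, so (Aᵀs)_{3} = Σᵢ (t^2)·sᵢ = (4)·(-1) + (25)·(-30) + (36)·(-41) + (81)·(-90) + (100)·(-109) + (144)·(-152) = -42308.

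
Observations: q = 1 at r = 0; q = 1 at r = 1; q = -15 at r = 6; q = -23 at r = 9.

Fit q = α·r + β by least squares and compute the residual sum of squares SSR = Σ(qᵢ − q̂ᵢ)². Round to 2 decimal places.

SSR = 4.15

With design matrix A, AᵀA = [[118, 16]; [16, 4]] and Aᵀq = [-296, -36]ᵀ.
det = 118·4 − 16² = 216.
α = ((-296)·4 − 16·(-36))/216 = -76/27; β = (118·(-36) − 16·(-296))/216 = 61/27.
Residuals: -34/27, 14/9, -10/27, 2/27; SSR = 112/27.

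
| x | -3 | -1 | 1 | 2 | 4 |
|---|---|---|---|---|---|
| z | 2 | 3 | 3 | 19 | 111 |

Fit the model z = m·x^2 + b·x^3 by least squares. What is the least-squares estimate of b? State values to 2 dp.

b = 0.96

The normal system MᵀM·[m, b]ᵀ = Mᵀz is [[355, 813]; [813, 4891]]·[m, b]ᵀ = [1876, 7202]ᵀ.
det = 355·4891 − 813² = 1075336.
m = (1876·4891 − 813·7202)/1075336 = 1660145/537668; b = (355·7202 − 813·1876)/1075336 = 515761/537668.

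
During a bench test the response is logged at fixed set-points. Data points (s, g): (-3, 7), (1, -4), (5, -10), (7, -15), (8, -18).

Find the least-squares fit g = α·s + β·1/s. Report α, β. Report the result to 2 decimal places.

α = -2.13, β = -1.75

The normal system XᵀX·[α, β]ᵀ = Xᵀg is [[148, 5]; [5, 837649/705600]]·[α, β]ᵀ = [-324, -1069/84]ᵀ.
Eliminating β: (837649/705600)·(row 1) − 5·(row 2) gives (26583013/176400)·α = (837649/705600)·(-324) − 5·(-1069/84) = -18875023/58800, so α = -56625069/26583013.
Then β = ((-1069/84) − 5·(-56625069/26583013))/(837649/705600) = -46477200/26583013.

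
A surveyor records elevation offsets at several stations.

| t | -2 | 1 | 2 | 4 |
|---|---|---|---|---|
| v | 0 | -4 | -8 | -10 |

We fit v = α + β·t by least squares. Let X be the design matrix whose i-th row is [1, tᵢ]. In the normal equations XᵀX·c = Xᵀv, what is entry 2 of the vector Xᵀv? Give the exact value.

-60

Entry 2 ↔ basis t, so (Xᵀv)_{2} = Σᵢ (t)·vᵢ = (-2)·(0) + (1)·(-4) + (2)·(-8) + (4)·(-10) = -60.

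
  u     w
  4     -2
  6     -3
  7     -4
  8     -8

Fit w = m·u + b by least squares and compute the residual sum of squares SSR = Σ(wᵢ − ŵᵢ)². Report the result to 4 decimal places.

Entries of MᵀM: Σu·u = 165, Σu = 25, Σ1 = 4.
And Σu·w = -118, Σw = -17.
MᵀM·[m, b]ᵀ = Mᵀw becomes [[165, 25]; [25, 4]]·[m, b]ᵀ = [-118, -17]ᵀ.
Eliminating b: 4·(row 1) − 25·(row 2) gives 35·m = 4·(-118) − 25·(-17) = -47, so m = -47/35.
Then b = ((-17) − 25·(-47/35))/4 = 29/7.
Residuals: -27/35, 32/35, 44/35, -7/5; SSR = 174/35.

SSR = 4.9714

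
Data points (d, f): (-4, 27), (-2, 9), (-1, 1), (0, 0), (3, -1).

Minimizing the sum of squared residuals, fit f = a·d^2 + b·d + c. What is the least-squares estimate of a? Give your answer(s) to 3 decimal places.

Entries of MᵀM: Σd^2·d^2 = 354, Σd^2·d = -46, Σd^2 = 30, Σd·d = 30, Σd = -4, Σ1 = 5.
And Σd^2·f = 460, Σd·f = -130, Σf = 36.
Inverting the 3×3 Gram matrix, [a, b, c]ᵀ = [5391/5224, -15301/5224, -3487/2612]ᵀ.

a = 1.032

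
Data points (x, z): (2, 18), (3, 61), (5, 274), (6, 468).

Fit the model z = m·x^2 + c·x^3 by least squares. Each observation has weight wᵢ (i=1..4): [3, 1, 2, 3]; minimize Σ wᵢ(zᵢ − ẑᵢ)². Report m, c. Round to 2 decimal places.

Sums needed: Σwᵢ·x^2·x^2 = 5267, Σwᵢ·x^2·x^3 = 29917, Σwᵢ·x^3·x^3 = 172139.
Right-hand side: Σwᵢ·x^2·z = 65009, Σwᵢ·x^3·z = 373843.
So AᵀWA·[m, c]ᵀ = AᵀWz: [[5267, 29917]; [29917, 172139]]·[m, c]ᵀ = [65009, 373843]ᵀ.
Determinant 5267·172139 − 29917² = 11629224.
m = (65009·172139 − 29917·373843)/11629224 = 175645/323034; c = (5267·373843 − 29917·65009)/11629224 = 671023/323034.

m = 0.54, c = 2.08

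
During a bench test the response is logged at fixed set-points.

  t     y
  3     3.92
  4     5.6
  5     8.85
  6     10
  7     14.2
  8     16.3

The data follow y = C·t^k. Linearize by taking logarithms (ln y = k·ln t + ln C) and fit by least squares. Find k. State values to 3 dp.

With ln yᵢ as the transformed response and ln tᵢ as the regressor:
AᵀA = [[17.0401, 9.9115]; [9.9115, 6]], rhs = [22.4910, 13.0163]ᵀ  (here Σln t = 9.9115, Σ(ln t)² = 17.0401, Σln y = 13.0163, Σln t·ln y = 22.4910).
Δ = 17.0401·6 − (9.9115)² = 4.0036; k = (22.4910·6 − 9.9115·13.0163)/4.0036 = 1.48266, ln C = (17.0401·13.0163 − 9.9115·22.4910)/4.0036 = -0.27983.

k = 1.483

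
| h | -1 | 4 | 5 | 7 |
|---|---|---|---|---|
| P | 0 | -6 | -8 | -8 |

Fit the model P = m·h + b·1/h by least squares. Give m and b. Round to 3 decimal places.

With design matrix M, MᵀM = [[91, 4]; [4, 22009/19600]] and MᵀP = [-120, -297/70]ᵀ.
Eliminating b: (22009/19600)·(row 1) − 4·(row 2) gives (241317/2800)·m = (22009/19600)·(-120) − 4·(-297/70) = -57711/490, so m = -769480/563073.
Then b = ((-297/70) − 4·(-769480/563073))/(22009/19600) = 87640/80439.

m = -1.367, b = 1.090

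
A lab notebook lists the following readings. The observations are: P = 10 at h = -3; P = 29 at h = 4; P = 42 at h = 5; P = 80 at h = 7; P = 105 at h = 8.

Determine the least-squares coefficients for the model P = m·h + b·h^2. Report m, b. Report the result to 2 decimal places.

m = 1.09, b = 1.49

AᵀA·[m, b]ᵀ = AᵀP reads: 163·m + 1017·b = 1696;  1017·m + 7459·b = 12244.
(Σh·h = 163, Σh·h^2 = 1017, Σh^2·h^2 = 7459, Σh·P = 1696, Σh^2·P = 12244.)
Eliminating b: 7459·(row 1) − 1017·(row 2) gives 181528·m = 7459·1696 − 1017·12244 = 198316, so m = 49579/45382.
Then b = (12244 − 1017·(49579/45382))/7459 = 67735/45382.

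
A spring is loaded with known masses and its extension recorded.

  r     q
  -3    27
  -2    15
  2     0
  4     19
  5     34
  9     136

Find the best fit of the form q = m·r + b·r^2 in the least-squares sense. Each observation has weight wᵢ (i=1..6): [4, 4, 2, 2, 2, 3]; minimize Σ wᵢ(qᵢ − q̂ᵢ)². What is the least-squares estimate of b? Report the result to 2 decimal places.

b = 2.03

XᵀWX·[m, b]ᵀ = XᵀWq reads: 385·m + 2441·b = 3720;  2441·m + 21865·b = 36568.
(Σwᵢ·r·r = 385, Σwᵢ·r·r^2 = 2441, Σwᵢ·r^2·r^2 = 21865, Σwᵢ·r·q = 3720, Σwᵢ·r^2·q = 36568.)
det = 385·21865 − 2441² = 2459544.
m = (3720·21865 − 2441·36568)/2459544 = -990586/307443; b = (385·36568 − 2441·3720)/2459544 = 624770/307443.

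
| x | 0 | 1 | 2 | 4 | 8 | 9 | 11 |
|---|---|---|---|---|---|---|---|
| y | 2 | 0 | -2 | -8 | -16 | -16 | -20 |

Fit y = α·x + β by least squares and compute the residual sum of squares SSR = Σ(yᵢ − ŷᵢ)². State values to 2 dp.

With design matrix M, MᵀM = [[287, 35]; [35, 7]] and Mᵀy = [-528, -60]ᵀ.
Eliminating β: 7·(row 1) − 35·(row 2) gives 784·α = 7·(-528) − 35·(-60) = -1596, so α = -57/28.
Then β = ((-60) − 35·(-57/28))/7 = 45/28.
Residuals: 11/28, 3/7, 13/28, -41/28, -37/28, 5/7, 11/14; SSR = 39/7.

SSR = 5.57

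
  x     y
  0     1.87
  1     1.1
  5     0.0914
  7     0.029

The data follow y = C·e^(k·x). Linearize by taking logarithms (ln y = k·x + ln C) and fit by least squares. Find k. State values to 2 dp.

k = -0.60

Let Y = ln y. Fitting Y = k·x + ln C by least squares:
Over the data: Σx = 13.0000, Σ(x)² = 75.0000, Σln y = -5.2117, Σx·ln y = -36.6505.
Normal system: [[75.0000, 13.0000]; [13.0000, 4]]·[k, ln C]ᵀ = [-36.6505, -5.2117]ᵀ.
Solving (det = 131.0000): k = -0.60190, ln C = 0.65326.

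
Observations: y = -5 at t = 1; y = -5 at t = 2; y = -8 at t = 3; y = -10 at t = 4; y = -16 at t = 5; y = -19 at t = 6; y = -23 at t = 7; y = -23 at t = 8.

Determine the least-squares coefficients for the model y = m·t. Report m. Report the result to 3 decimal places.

The normal equations are: 204·m = -618.
Hence m = -618 / 204 ≈ -3.02941.

m = -3.029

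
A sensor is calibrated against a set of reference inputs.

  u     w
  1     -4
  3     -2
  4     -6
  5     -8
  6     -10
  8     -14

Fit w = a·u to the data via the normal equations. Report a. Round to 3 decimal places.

a = -1.629

Setting ∂/∂a … = 0 gives: 151·a = -246.
Hence a = -246 / 151 ≈ -1.62914.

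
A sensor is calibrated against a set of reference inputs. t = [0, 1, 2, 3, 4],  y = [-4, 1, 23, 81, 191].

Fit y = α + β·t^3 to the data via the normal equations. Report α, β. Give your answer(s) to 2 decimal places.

α = -2.20, β = 3.03

Sums needed: Σ1 = 5, Σt^3 = 100, Σt^3·t^3 = 4890.
Right-hand side: Σy = 292, Σt^3·y = 14596.
So AᵀA·[α, β]ᵀ = Aᵀy: [[5, 100]; [100, 4890]]·[α, β]ᵀ = [292, 14596]ᵀ.
Determinant 5·4890 − 100² = 14450.
α = (292·4890 − 100·14596)/14450 = -3172/1445; β = (5·14596 − 100·292)/14450 = 4378/1445.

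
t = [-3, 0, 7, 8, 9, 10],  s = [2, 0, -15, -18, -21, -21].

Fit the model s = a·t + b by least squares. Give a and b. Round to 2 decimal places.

a = -1.94, b = -2.15

The normal equations are: 303·a + 31·b = -654;  31·a + 6·b = -73.
(Σt·t = 303, Σt = 31, Σ1 = 6, Σt·s = -654, Σs = -73.)
Eliminating b: 6·(row 1) − 31·(row 2) gives 857·a = 6·(-654) − 31·(-73) = -1661, so a = -1661/857.
Then b = ((-73) − 31·(-1661/857))/6 = -1845/857.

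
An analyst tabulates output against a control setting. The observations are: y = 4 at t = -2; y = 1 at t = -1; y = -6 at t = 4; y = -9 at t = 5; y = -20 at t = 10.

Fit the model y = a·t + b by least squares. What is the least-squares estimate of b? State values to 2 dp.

b = 0.14

XᵀX·[a, b]ᵀ = Xᵀy reads: 146·a + 16·b = -278;  16·a + 5·b = -30.
(Σt·t = 146, Σt = 16, Σ1 = 5, Σt·y = -278, Σy = -30.)
Determinant 146·5 − 16² = 474.
a = ((-278)·5 − 16·(-30))/474 = -455/237; b = (146·(-30) − 16·(-278))/474 = 34/237.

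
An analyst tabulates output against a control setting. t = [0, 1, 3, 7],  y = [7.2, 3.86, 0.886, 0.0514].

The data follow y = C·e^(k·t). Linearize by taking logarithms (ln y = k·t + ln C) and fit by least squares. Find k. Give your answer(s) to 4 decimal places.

k = -0.7109

Let Y = ln y. Fitting Y = k·t + ln C by least squares:
Sums: Σt = 11.0000, Σ(t)² = 59.0000, Σln y = 0.2356, Σt·ln y = -19.7893.
Normal system: [[59.0000, 11.0000]; [11.0000, 4]]·[k, ln C]ᵀ = [-19.7893, 0.2356]ᵀ.
Solving (det = 115.0000): k = -0.71086, ln C = 2.01376.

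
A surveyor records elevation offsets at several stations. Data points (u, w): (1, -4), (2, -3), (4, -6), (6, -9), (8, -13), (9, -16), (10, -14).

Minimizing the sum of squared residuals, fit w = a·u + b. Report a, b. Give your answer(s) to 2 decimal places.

a = -1.42, b = -1.15

Compute the Gram sums: Σu·u = 302, Σu = 40, Σ1 = 7.
Moment sums: Σu·w = -476, Σw = -65.
So XᵀX·[a, b]ᵀ = Xᵀw: [[302, 40]; [40, 7]]·[a, b]ᵀ = [-476, -65]ᵀ.
Δ = 302·7 − 40² = 514.
a = ((-476)·7 − 40·(-65))/514 = -366/257; b = (302·(-65) − 40·(-476))/514 = -295/257.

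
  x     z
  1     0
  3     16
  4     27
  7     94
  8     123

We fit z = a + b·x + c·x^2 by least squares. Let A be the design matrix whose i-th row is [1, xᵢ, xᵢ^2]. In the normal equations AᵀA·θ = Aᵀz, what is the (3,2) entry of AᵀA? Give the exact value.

947

Row 3 ↔ basis x^2, column 2 ↔ basis x, so (AᵀA)_{3,2} = Σᵢ (x^2)·(x) = (1)·(1) + (9)·(3) + (16)·(4) + (49)·(7) + (64)·(8) = 947.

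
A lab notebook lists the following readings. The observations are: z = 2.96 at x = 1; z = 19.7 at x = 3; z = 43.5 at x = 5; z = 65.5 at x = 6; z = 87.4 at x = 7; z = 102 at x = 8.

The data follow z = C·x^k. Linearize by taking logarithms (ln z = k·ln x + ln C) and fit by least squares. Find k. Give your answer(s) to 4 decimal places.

k = 1.7148

Let Y = ln z. Fitting Y = k·ln x + ln C by least squares:
Σln x = 8.5252, Σ(ln x)² = 15.1183, Σln z = 21.1161, Σln x·ln z = 35.1563.
Equations: 15.1183·k + 8.5252·ln C = 35.1563;  8.5252·k + 6·ln C = 21.1161.
Δ = 15.1183·6 − (8.5252)² = 18.0313; k = (35.1563·6 − 8.5252·21.1161)/18.0313 = 1.71479, ln C = (15.1183·21.1161 − 8.5252·35.1563)/18.0313 = 1.08287.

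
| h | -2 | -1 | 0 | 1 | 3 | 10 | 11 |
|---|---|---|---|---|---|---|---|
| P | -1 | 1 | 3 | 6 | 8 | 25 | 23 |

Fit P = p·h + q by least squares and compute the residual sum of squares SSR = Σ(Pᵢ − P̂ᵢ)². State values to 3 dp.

Compute the Gram sums: Σh·h = 236, Σh = 22, Σ1 = 7.
For XᵀP: Σh·P = 534, ΣP = 65.
XᵀX·[p, q]ᵀ = XᵀP becomes [[236, 22]; [22, 7]]·[p, q]ᵀ = [534, 65]ᵀ.
Δ = 236·7 − 22² = 1168.
p = (534·7 − 22·65)/1168 = 577/292; q = (236·65 − 22·534)/1168 = 449/146.
Residuals: -9/73, -29/292, -11/146, 277/292, -293/292, 158/73, -529/292; SSR = 723/73.

SSR = 9.904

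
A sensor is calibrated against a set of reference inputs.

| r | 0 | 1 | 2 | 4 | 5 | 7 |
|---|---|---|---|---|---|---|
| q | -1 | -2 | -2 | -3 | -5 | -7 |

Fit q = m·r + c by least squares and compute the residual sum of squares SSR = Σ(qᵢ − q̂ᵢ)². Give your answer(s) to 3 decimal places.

SSR = 1.742

Sums needed: Σr·r = 95, Σr = 19, Σ1 = 6.
Moment sums: Σr·q = -92, Σq = -20.
So XᵀX·[m, c]ᵀ = Xᵀq: [[95, 19]; [19, 6]]·[m, c]ᵀ = [-92, -20]ᵀ.
Determinant 95·6 − 19² = 209.
m = ((-92)·6 − 19·(-20))/209 = -172/209; c = (95·(-20) − 19·(-92))/209 = -8/11.
Residuals: -3/11, -94/209, 78/209, 213/209, -3/19, -107/209; SSR = 364/209.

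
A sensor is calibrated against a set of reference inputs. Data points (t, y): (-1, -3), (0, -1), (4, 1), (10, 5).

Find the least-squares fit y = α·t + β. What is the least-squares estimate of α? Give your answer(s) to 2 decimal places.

Normal-equation sums: Σt·t = 117, Σt = 13, Σ1 = 4.
Right-hand side: Σt·y = 57, Σy = 2.
Normal equations: [[117, 13]; [13, 4]]·[α, β]ᵀ = [57, 2]ᵀ.
Determinant 117·4 − 13² = 299.
α = (57·4 − 13·2)/299 = 202/299; β = (117·2 − 13·57)/299 = -39/23.

α = 0.68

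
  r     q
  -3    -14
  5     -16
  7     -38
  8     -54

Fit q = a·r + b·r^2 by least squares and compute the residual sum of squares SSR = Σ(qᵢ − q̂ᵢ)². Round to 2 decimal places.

Compute the Gram sums: Σr·r = 147, Σr·r^2 = 953, Σr^2·r^2 = 7203.
Right-hand side: Σr·q = -736, Σr^2·q = -5844.
Eliminating b: 7203·(row 1) − 953·(row 2) gives 150632·a = 7203·(-736) − 953·(-5844) = 267924, so a = 66981/37658.
Then b = ((-5844) − 953·(66981/37658))/7203 = -39415/37658.
Residuals: 14233/18829, 23971/18829, 828/991, -23410/18829; SSR = 83526/18829.

SSR = 4.44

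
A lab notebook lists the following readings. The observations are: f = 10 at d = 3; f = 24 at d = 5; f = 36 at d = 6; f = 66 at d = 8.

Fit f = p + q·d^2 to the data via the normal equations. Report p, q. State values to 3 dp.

Setting ∂/∂p … = 0 gives: 4·p + 134·q = 136;  134·p + 6098·q = 6210.
(Σ1 = 4, Σd^2 = 134, Σd^2·d^2 = 6098, Σf = 136, Σd^2·f = 6210.)
Eliminating q: 6098·(row 1) − 134·(row 2) gives 6436·p = 6098·136 − 134·6210 = -2812, so p = -703/1609.
Then q = (6210 − 134·(-703/1609))/6098 = 1654/1609.

p = -0.437, q = 1.028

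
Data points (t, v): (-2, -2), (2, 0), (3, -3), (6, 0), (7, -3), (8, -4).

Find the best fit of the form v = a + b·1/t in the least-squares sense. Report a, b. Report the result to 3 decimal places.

a = -2.135, b = 1.053

From the data, Σ1 = 6, Σ1/t = 43/56, Σ1/t·1/t = 19049/28224.
And Σv = -12, Σ1/t·v = -13/14.
XᵀX·[a, b]ᵀ = Xᵀv becomes [[6, 43/56]; [43/56, 19049/28224]]·[a, b]ᵀ = [-12, -13/14]ᵀ.
Eliminating b: (19049/28224)·(row 1) − (43/56)·(row 2) gives (32551/9408)·a = (19049/28224)·(-12) − (43/56)·(-13/14) = -4343/588, so a = -1616/757.
Then b = ((-13/14) − (43/56)·(-1616/757))/(19049/28224) = 34272/32551.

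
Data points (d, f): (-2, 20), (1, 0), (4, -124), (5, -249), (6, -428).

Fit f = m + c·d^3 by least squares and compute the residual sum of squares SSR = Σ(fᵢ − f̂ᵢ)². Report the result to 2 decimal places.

With design matrix M, MᵀM = [[5, 398]; [398, 66442]] and Mᵀf = [-781, -131669]ᵀ.
Δ = 5·66442 − 398² = 173806.
m = ((-781)·66442 − 398·(-131669))/173806 = 256530/86903; c = (5·(-131669) − 398·(-781))/173806 = -347507/173806.
Residuals: 91502/86903, -165553/173806, 87722/86903, -352379/173806, 79742/86903; SSR = 1388243/173806.

SSR = 7.99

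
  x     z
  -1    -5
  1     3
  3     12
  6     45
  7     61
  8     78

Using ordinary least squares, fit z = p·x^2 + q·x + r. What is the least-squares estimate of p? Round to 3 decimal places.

p = 0.960

MᵀM·[p, q, r]ᵀ = Mᵀz reads: 7876·p + 1098·q + 160·r = 9707;  1098·p + 160·q + 24·r = 1365;  160·p + 24·q + 6·r = 194.
(Σx^2·x^2 = 7876, Σx^2·x = 1098, Σx^2 = 160, Σx·x = 160, Σx = 24, Σ1 = 6, Σx^2·z = 9707, Σx·z = 1365, Σz = 194.)
Solving the 3×3 system (Gaussian elimination) gives p = 2353/2450, q = 5709/2450, r = -3183/1225.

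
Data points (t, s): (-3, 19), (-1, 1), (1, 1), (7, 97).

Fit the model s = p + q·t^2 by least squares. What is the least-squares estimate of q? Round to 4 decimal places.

With design matrix M, MᵀM = [[4, 60]; [60, 2484]] and Mᵀs = [118, 4926]ᵀ.
Eliminating q: 2484·(row 1) − 60·(row 2) gives 6336·p = 2484·118 − 60·4926 = -2448, so p = -17/44.
Then q = (4926 − 60·(-17/44))/2484 = 263/132.

q = 1.9924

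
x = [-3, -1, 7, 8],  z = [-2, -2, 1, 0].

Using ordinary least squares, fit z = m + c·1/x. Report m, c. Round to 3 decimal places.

m = -0.130, c = 2.329

Normal-equation sums: Σ1 = 4, Σ1/x = -179/168, Σ1/x·1/x = 32377/28224.
For Aᵀz: Σz = -3, Σ1/x·z = 59/21.
AᵀA·[m, c]ᵀ = Aᵀz becomes [[4, -179/168]; [-179/168, 32377/28224]]·[m, c]ᵀ = [-3, 59/21]ᵀ.
Determinant 4·(32377/28224) − (-179/168)² = 32489/9408.
m = ((-3)·(32377/28224) − (-179/168)·(59/21))/(32489/9408) = -12643/97467; c = (4·(59/21) − (-179/168)·(-3))/(32489/9408) = 75656/32489.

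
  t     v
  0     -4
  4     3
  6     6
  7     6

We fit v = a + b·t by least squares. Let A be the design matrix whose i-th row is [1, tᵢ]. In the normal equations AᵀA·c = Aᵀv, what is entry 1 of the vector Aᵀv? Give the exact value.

11

Entry 1 ↔ basis 1, so (Aᵀv)_{1} = Σᵢ vᵢ = (1)·(-4) + (1)·(3) + (1)·(6) + (1)·(6) = 11.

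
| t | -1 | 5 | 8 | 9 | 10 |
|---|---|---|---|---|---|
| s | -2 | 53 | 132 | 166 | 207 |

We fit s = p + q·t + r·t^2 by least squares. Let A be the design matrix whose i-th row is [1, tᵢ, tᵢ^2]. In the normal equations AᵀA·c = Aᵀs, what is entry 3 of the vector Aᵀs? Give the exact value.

43917

Entry 3 ↔ basis t^2, so (Aᵀs)_{3} = Σᵢ (t^2)·sᵢ = (1)·(-2) + (25)·(53) + (64)·(132) + (81)·(166) + (100)·(207) = 43917.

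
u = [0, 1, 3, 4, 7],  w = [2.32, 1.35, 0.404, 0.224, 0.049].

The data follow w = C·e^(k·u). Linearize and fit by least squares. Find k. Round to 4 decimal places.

Let Y = ln w. Fitting Y = k·u + ln C by least squares:
XᵀX = [[75.0000, 15.0000]; [15.0000, 5]], rhs = [-29.5149, -4.2767]ᵀ  (here Σu = 15.0000, Σ(u)² = 75.0000, Σln w = -4.2767, Σu·ln w = -29.5149).
Δ = 75.0000·5 − (15.0000)² = 150.0000; k = (-29.5149·5 − 15.0000·-4.2767)/150.0000 = -0.55616, ln C = (75.0000·-4.2767 − 15.0000·-29.5149)/150.0000 = 0.81313.

k = -0.5562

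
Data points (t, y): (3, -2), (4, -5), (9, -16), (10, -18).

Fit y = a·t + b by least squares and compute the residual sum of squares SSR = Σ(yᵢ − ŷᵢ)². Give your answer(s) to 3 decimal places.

SSR = 0.311

The normal equations are: 206·a + 26·b = -350;  26·a + 4·b = -41.
Δ = 206·4 − 26² = 148.
a = ((-350)·4 − 26·(-41))/148 = -167/74; b = (206·(-41) − 26·(-350))/148 = 327/74.
Residuals: 13/37, -29/74, -4/37, 11/74; SSR = 23/74.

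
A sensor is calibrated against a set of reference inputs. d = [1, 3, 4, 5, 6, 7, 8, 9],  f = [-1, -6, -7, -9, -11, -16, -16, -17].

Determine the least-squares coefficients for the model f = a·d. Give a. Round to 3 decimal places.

a = -1.961

Normal-equation sums: Σd·d = 281.
For Mᵀf: Σd·f = -551.
Hence a = -551 / 281 ≈ -1.96085.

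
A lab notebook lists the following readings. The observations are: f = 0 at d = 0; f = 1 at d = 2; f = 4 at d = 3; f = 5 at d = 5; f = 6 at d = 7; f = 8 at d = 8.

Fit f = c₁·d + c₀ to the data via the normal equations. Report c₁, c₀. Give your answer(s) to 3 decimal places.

c₁ = 0.961, c₀ = -0.004

Compute the Gram sums: Σd·d = 151, Σd = 25, Σ1 = 6.
Right-hand side: Σd·f = 145, Σf = 24.
Determinant 151·6 − 25² = 281.
c₁ = (145·6 − 25·24)/281 = 270/281; c₀ = (151·24 − 25·145)/281 = -1/281.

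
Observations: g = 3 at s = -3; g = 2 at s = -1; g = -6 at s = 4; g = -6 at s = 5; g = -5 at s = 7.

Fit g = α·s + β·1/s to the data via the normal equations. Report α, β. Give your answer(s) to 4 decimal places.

Forming XᵀX = [[100, 5]; [5, 217681/176400]] and Xᵀg = [-100, -449/70]ᵀ gives XᵀX·[α, β]ᵀ = Xᵀg.
Determinant 100·(217681/176400) − 5² = 173581/1764.
α = ((-100)·(217681/176400) − 5·(-449/70))/(173581/1764) = -161107/173581; β = (100·(-449/70) − 5·(-100))/(173581/1764) = -249480/173581.

α = -0.9281, β = -1.4373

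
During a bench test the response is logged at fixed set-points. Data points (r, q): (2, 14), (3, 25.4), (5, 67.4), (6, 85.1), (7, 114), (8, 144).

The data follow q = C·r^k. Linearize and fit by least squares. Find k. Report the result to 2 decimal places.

k = 1.70

With ln qᵢ as the transformed response and ln rᵢ as the regressor:
AᵀA = [[15.5987, 9.2183]; [9.2183, 6]], rhs = [39.6727, 24.2343]ᵀ  (here Σln r = 9.2183, Σ(ln r)² = 15.5987, Σln q = 24.2343, Σln r·ln q = 39.6727).
Solving (det = 8.6152): k = 1.69896, ln C = 1.42879.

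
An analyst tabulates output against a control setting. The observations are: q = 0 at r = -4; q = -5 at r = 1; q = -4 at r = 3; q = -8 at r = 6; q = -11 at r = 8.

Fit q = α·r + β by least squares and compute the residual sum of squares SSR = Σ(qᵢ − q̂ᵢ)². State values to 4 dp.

SSR = 5.0853

Forming XᵀX = [[126, 14]; [14, 5]] and Xᵀq = [-153, -28]ᵀ gives XᵀX·[α, β]ᵀ = Xᵀq.
Determinant 126·5 − 14² = 434.
α = ((-153)·5 − 14·(-28))/434 = -373/434; β = (126·(-28) − 14·(-153))/434 = -99/31.
Residuals: -53/217, -411/434, 769/434, 76/217, -202/217; SSR = 2207/434.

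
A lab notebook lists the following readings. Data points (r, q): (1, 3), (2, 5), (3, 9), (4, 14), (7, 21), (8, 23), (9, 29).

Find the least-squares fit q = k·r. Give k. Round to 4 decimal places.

With design matrix A, AᵀA = [[224]] and Aᵀq = [688]ᵀ.
Hence k = 688 / 224 ≈ 3.07143.

k = 3.0714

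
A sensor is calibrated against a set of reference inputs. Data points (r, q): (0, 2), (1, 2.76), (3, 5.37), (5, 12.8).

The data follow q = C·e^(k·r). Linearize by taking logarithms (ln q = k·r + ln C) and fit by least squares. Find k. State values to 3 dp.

k = 0.369

With ln qᵢ as the transformed response and rᵢ as the regressor:
AᵀA = [[35.0000, 9.0000]; [9.0000, 4]], rhs = [18.8049, 5.9387]ᵀ  (here Σr = 9.0000, Σ(r)² = 35.0000, Σln q = 5.9387, Σr·ln q = 18.8049).
Solving (det = 59.0000): k = 0.36902, ln C = 0.65438.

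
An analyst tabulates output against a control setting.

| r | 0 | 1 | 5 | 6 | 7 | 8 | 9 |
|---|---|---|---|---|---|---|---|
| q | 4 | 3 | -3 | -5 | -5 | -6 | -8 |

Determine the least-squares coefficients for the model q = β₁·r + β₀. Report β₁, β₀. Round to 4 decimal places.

β₁ = -1.3286, β₀ = 3.9758

The normal equations are: 256·β₁ + 36·β₀ = -197;  36·β₁ + 7·β₀ = -20.
(Σr·r = 256, Σr = 36, Σ1 = 7, Σr·q = -197, Σq = -20.)
Eliminating β₀: 7·(row 1) − 36·(row 2) gives 496·β₁ = 7·(-197) − 36·(-20) = -659, so β₁ = -659/496.
Then β₀ = ((-20) − 36·(-659/496))/7 = 493/124.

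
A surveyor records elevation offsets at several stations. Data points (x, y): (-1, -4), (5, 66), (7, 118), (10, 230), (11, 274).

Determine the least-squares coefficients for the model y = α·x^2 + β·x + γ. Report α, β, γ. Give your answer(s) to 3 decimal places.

Compute the Gram sums: Σx^2·x^2 = 27668, Σx^2·x = 2798, Σx^2 = 296, Σx·x = 296, Σx = 32, Σ1 = 5.
Right-hand side: Σx^2·y = 63582, Σx·y = 6474, Σy = 684.
So MᵀM·[α, β, γ]ᵀ = Mᵀy: [[27668, 2798, 296]; [2798, 296, 32]; [296, 32, 5]]·[α, β, γ]ᵀ = [63582, 6474, 684]ᵀ.
Inverting the 3×3 Gram matrix, [α, β, γ]ᵀ = [4195/2157, 2673/719, -4588/2157]ᵀ.

α = 1.945, β = 3.718, γ = -2.127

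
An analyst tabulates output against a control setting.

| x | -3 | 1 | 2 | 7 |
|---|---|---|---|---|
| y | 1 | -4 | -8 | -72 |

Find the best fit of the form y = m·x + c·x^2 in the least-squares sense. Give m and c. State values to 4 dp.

m = -3.1189, c = -1.0169

The normal system AᵀA·[m, c]ᵀ = Aᵀy is [[63, 325]; [325, 2499]]·[m, c]ᵀ = [-527, -3555]ᵀ.
Eliminating c: 2499·(row 1) − 325·(row 2) gives 51812·m = 2499·(-527) − 325·(-3555) = -161598, so m = -80799/25906.
Then c = ((-3555) − 325·(-80799/25906))/2499 = -26345/25906.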